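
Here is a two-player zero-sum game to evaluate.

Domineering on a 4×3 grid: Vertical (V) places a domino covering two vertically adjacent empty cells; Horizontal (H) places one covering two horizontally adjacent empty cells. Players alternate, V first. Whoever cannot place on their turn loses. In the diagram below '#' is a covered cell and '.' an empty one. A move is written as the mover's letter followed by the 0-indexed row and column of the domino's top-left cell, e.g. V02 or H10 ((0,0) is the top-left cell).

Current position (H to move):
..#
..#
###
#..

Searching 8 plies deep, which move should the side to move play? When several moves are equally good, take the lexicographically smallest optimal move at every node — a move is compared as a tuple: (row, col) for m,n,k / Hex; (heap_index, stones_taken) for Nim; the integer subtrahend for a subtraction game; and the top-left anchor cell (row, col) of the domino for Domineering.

[..#/..#/###/#..] H move#1: H00:+1/###/..#/###/#..*, H10:+1/..#/###/###/#.., H31:-1/..#/..#/###/###
[###/..#/###/#..] end (terminal -1, V#2); searched ..#/..#/###/#.. to 8

H's best at [..#/..#/###/#..]: H00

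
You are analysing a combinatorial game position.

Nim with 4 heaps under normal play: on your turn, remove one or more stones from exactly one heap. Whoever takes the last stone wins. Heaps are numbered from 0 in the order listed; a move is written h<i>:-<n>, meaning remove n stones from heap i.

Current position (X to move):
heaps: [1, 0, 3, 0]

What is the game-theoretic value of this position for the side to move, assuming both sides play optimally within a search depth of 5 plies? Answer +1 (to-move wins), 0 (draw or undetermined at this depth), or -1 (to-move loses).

ply 1, X at (1,0,3,0) | h0:-1=-1→(0,0,3,0); h2:-1=-1→(1,0,2,0); h2:-2=+1→(1,0,1,0)*; h2:-3=-1→(1,0,0,0)
ply 2, O at (1,0,1,0) | h0:-1=-1→(0,0,1,0)*; h2:-1=-1→(1,0,0,0)
ply 3, X at (0,0,1,0) | h2:-1=+1→(0,0,0,0)*
ply 4: (0,0,0,0) is terminal -1 (O); from (1,0,3,0) depth 5

value((1,0,3,0), X) = +1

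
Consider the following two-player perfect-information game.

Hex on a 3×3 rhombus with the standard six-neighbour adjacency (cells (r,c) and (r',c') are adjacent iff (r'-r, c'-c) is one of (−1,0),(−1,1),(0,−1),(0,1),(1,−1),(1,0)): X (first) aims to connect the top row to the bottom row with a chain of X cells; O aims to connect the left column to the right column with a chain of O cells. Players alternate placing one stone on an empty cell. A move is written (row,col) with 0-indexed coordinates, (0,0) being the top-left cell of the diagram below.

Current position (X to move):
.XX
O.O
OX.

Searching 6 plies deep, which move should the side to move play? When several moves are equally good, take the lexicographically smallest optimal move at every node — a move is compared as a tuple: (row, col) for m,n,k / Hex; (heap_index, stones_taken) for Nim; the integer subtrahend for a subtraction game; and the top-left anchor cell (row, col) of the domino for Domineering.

[.XX/O.O/OX.] X move#1: (0,0):-1/XXX/O.O/OX., (1,1):+1/.XX/OXO/OX.*, (2,2):-1/.XX/O.O/OXX
[.XX/OXO/OX.] end (terminal -1, O#2); searched .XX/O.O/OX. to 6

X's best at [.XX/O.O/OX.]: (1,1)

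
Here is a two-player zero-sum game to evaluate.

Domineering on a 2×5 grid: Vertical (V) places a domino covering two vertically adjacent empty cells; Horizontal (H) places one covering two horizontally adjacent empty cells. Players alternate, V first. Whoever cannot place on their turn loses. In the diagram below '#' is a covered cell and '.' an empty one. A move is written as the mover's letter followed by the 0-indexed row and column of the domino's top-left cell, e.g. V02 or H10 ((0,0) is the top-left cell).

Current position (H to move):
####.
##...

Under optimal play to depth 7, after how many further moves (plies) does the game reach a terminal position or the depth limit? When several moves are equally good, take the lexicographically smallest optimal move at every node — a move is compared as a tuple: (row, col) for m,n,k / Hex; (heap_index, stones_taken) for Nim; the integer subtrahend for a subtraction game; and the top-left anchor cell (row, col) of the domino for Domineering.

[####./##...] H move#1: H12:-1/####./####., H13:+1/####./##.##*
[####./##.##] end (terminal -1, V#2); searched ####./##... to 7

PV length from [####./##...]: 1 ply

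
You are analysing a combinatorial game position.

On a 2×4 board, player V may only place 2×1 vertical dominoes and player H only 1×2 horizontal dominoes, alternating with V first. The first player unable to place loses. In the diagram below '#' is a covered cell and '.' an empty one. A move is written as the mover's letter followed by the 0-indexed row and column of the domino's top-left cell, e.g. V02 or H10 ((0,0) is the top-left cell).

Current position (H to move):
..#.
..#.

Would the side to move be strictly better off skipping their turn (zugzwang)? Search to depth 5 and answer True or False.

p1 H@[..#./..#.]: H00[###./..#.]+1* H10[..#./###.]+1
p2 V@[###./..#.]: V03[####/..##]-1*
p3 H@[####/..##]: H10[####/####]+1*
p4 V@[####/####] terminal -1; root [..#./..#.] d5
if H skipped the turn, V would face:
~ p1 V@[..#./..#.]: V00[#.#./#.#.]+1* V01[.##./.##.]+1 V03[..##/..##]-1
~ p2 H@[#.#./#.#.] terminal -1; root [..#./..#.] d5
compare (H): move=+1 vs pass=-1

zugzwang(..#./..#., H) = False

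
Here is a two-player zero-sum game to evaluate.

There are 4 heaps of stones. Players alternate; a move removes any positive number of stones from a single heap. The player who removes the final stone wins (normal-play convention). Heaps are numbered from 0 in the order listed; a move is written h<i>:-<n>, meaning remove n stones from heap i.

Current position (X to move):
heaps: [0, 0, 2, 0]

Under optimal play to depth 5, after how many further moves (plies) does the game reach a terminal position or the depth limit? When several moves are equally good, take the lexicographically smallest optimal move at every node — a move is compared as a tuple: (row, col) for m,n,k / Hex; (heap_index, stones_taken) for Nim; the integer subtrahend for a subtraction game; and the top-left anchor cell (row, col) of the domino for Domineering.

PV length from [(0,0,2,0)]: 1 ply

ply 1, X at (0,0,2,0) | h2:-1=-1→(0,0,1,0); h2:-2=+1→(0,0,0,0)*
ply 2: (0,0,0,0) is terminal -1 (O); from (0,0,2,0) depth 5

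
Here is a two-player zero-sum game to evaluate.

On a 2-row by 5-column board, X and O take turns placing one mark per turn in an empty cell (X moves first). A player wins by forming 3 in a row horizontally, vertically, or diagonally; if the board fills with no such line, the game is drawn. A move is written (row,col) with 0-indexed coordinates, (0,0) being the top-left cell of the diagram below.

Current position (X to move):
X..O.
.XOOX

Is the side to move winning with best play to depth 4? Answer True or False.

X winning at [X..O./.XOOX]: False

p1 X@[X..O./.XOOX]: (0,1)[XX.O./.XOOX]+0* (0,2)[X.XO./.XOOX]+0 (0,4)[X..OX/.XOOX]+0 (1,0)[X..O./XXOOX]-1
p2 O@[XX.O./.XOOX]: (0,2)[XXOO./.XOOX]+0* (0,4)[XX.OO/.XOOX]-1 (1,0)[XX.O./OXOOX]-1
p3 X@[XXOO./.XOOX]: (0,4)[XXOOX/.XOOX]+0* (1,0)[XXOO./XXOOX]-1
p4 O@[XXOOX/.XOOX]: (1,0)[XXOOX/OXOOX]+0*
p5 X@[XXOOX/OXOOX] terminal +0; root [X..O./.XOOX] d4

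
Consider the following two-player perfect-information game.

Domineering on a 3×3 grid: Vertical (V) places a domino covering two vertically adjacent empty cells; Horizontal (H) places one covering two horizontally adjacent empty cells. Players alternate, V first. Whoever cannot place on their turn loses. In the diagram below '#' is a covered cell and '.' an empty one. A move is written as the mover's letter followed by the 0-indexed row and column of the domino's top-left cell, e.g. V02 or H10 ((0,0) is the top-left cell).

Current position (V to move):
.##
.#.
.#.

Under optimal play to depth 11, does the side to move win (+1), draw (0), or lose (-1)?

p1 V@[.##/.#./.#.]: V00[###/##./.#.]+1* V10[.##/##./##.]+1 V12[.##/.##/.##]+1
p2 H@[###/##./.#.] terminal -1; root [.##/.#./.#.] d11

value(.##/.#./.#., V) = +1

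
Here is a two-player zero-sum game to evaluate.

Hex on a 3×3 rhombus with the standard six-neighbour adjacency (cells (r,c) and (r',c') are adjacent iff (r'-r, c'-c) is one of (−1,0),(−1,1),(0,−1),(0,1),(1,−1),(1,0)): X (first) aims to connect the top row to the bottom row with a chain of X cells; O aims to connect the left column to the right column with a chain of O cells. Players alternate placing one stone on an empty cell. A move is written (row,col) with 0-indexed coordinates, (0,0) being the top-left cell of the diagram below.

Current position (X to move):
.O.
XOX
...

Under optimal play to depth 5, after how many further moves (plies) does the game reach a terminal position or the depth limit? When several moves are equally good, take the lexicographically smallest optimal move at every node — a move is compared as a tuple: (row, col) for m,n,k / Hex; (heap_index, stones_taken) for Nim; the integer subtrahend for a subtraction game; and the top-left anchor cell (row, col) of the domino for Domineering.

PV length from [.O./XOX/...]: 3 plies

ply 1, X at .O./XOX/... | (0,0)=+1→XO./XOX/...*; (0,2)=+1→.OX/XOX/...; (2,0)=+1→.O./XOX/X..; (2,1)=-1→.O./XOX/.X.; (2,2)=-1→.O./XOX/..X
ply 2, O at XO./XOX/... | (0,2)=-1→XOO/XOX/...*; (2,0)=-1→XO./XOX/O..; (2,1)=-1→XO./XOX/.O.; (2,2)=-1→XO./XOX/..O
ply 3, X at XOO/XOX/... | (2,0)=+1→XOO/XOX/X..*; (2,1)=-1→XOO/XOX/.X.; (2,2)=-1→XOO/XOX/..X
ply 4: XOO/XOX/X.. is terminal -1 (O); from .O./XOX/... depth 5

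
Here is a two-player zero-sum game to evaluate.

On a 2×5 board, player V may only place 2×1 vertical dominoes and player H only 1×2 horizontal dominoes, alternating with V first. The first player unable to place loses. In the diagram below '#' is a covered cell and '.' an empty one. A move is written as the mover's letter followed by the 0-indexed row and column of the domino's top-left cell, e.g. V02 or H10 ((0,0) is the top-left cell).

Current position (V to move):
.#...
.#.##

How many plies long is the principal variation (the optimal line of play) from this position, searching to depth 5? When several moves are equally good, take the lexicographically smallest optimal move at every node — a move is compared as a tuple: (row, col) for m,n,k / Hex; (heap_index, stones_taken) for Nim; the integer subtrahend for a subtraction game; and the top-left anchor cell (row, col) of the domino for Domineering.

[.#.../.#.##] V move#1: V00:-1/##.../##.##, V02:+1/.##../.####*
[.##../.####] H move#2: H03:-1/.####/.####*
[.####/.####] V move#3: V00:+1/#####/#####*
[#####/#####] end (terminal -1, H#4); searched .#.../.#.## to 5

PV length from [.#.../.#.##]: 3 plies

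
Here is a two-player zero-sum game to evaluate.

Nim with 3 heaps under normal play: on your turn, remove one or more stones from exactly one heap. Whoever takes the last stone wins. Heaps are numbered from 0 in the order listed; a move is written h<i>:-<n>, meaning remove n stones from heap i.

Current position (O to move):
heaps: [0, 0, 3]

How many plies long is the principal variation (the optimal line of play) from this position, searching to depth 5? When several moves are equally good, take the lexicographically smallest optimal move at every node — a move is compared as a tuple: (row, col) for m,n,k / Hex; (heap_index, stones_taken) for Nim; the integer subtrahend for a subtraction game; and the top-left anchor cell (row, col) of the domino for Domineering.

ply 1, O at (0,0,3) | h2:-1=-1→(0,0,2); h2:-2=-1→(0,0,1); h2:-3=+1→(0,0,0)*
ply 2: (0,0,0) is terminal -1 (X); from (0,0,3) depth 5

PV length from [(0,0,3)]: 1 ply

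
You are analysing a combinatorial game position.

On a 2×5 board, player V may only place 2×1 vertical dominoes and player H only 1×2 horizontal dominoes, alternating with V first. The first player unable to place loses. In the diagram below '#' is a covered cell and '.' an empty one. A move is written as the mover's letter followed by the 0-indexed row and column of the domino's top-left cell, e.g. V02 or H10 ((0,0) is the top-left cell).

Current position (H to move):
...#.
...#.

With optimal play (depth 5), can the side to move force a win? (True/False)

[...#./...#.] H move#1: H00:-1/##.#./...#.*, H01:-1/.###./...#., H10:-1/...#./##.#., H11:-1/...#./.###.
[##.#./...#.] V move#2: V02:+1/####./..##.*, V04:-1/##.##/...##
[####./..##.] H move#3: H10:-1/####./####.*
[####./####.] V move#4: V04:+1/#####/#####*
[#####/#####] end (terminal -1, H#5); searched ...#./...#. to 5

H winning at [...#./...#.]: False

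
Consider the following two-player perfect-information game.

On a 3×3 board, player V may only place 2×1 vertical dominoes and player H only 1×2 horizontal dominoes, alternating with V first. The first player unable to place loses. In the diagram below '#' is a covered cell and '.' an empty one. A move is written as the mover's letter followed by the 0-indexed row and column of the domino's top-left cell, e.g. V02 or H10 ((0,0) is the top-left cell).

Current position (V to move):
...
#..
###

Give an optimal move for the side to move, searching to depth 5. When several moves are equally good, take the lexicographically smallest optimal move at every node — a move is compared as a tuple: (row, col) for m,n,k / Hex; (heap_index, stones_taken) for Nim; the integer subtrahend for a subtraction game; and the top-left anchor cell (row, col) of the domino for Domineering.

V's best at [.../#../###]: V01

[.../#../###] V move#1: V01:+1/.#./##./###*, V02:-1/..#/#.#/###
[.#./##./###] end (terminal -1, H#2); searched .../#../### to 5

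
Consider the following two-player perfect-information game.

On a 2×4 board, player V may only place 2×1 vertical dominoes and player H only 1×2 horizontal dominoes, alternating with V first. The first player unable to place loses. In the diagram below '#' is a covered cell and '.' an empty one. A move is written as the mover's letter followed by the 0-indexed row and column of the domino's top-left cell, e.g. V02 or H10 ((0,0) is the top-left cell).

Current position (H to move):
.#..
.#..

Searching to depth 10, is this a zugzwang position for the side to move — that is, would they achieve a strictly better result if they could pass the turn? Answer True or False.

zugzwang(.#../.#.., H) = False

ply 1, H at .#../.#.. | H02=+1→.###/.#..*; H12=+1→.#../.###
ply 2, V at .###/.#.. | V00=-1→####/##..*
ply 3, H at ####/##.. | H12=+1→####/####*
ply 4: ####/#### is terminal -1 (V); from .#../.#.. depth 10
pass branch (V moves first from the same position):
  | ply 1, V at .#../.#.. | V00=-1→##../##..; V02=+1→.##./.##.*; V03=+1→.#.#/.#.#
  | ply 2: .##./.##. is terminal -1 (H); from .#../.#.. depth 10
H moving scores +1; H passing scores -1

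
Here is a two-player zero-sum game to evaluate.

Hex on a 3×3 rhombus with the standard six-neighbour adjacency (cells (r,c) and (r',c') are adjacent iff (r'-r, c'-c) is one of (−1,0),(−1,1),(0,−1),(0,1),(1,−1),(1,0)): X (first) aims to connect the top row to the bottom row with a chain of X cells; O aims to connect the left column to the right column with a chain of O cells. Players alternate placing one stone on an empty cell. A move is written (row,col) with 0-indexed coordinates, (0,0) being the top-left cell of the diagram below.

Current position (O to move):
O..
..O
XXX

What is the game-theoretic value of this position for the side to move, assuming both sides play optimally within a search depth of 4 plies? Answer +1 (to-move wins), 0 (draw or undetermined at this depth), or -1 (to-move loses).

value(O../..O/XXX, O) = +1

ply 1, O at O../..O/XXX | (0,1)=+1→OO./..O/XXX*; (0,2)=-1→O.O/..O/XXX; (1,0)=-1→O../O.O/XXX; (1,1)=+1→O../.OO/XXX
ply 2, X at OO./..O/XXX | (0,2)=-1→OOX/..O/XXX*; (1,0)=-1→OO./X.O/XXX; (1,1)=-1→OO./.XO/XXX
ply 3, O at OOX/..O/XXX | (1,0)=-1→OOX/O.O/XXX; (1,1)=+1→OOX/.OO/XXX*
ply 4: OOX/.OO/XXX is terminal -1 (X); from O../..O/XXX depth 4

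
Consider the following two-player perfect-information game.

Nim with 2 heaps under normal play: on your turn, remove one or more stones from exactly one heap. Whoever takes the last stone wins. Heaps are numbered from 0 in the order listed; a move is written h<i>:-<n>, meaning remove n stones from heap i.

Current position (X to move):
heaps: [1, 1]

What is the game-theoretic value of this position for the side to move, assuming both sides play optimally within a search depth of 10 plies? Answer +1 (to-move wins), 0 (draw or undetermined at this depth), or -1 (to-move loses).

ply 1, X at (1,1) | h0:-1=-1→(0,1)*; h1:-1=-1→(1,0)
ply 2, O at (0,1) | h1:-1=+1→(0,0)*
ply 3: (0,0) is terminal -1 (X); from (1,1) depth 10

value((1,1), X) = -1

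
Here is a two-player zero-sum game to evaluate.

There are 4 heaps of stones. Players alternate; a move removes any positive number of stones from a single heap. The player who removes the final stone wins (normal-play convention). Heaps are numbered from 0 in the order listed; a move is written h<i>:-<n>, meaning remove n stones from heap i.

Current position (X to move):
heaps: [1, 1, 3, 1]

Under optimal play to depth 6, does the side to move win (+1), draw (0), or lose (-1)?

value((1,1,3,1), X) = +1

ply 1, X at (1,1,3,1) | h0:-1=-1→(0,1,3,1); h1:-1=-1→(1,0,3,1); h2:-1=-1→(1,1,2,1); h2:-2=+1→(1,1,1,1)*; h2:-3=-1→(1,1,0,1); h3:-1=-1→(1,1,3,0)
ply 2, O at (1,1,1,1) | h0:-1=-1→(0,1,1,1)*; h1:-1=-1→(1,0,1,1); h2:-1=-1→(1,1,0,1); h3:-1=-1→(1,1,1,0)
ply 3, X at (0,1,1,1) | h1:-1=+1→(0,0,1,1)*; h2:-1=+1→(0,1,0,1); h3:-1=+1→(0,1,1,0)
ply 4, O at (0,0,1,1) | h2:-1=-1→(0,0,0,1)*; h3:-1=-1→(0,0,1,0)
ply 5, X at (0,0,0,1) | h3:-1=+1→(0,0,0,0)*
ply 6: (0,0,0,0) is terminal -1 (O); from (1,1,3,1) depth 6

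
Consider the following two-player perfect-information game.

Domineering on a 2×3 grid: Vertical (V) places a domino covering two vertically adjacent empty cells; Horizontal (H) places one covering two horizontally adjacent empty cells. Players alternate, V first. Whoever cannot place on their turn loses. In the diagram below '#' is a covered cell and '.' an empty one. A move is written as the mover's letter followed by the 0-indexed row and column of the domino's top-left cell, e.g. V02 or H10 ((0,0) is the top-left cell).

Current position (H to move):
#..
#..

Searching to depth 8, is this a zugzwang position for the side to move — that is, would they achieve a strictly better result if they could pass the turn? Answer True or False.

zugzwang(#../#.., H) = False

[#../#..] H move#1: H01:+1/###/#..*, H11:+1/#../###
[###/#..] end (terminal -1, V#2); searched #../#.. to 8
suppose H passes — search the same position with V to move:
pass> [#../#..] V move#1: V01:+1/##./##.*, V02:+1/#.#/#.#
pass> [##./##.] end (terminal -1, H#2); searched #../#.. to 8
for H: play +1, pass -1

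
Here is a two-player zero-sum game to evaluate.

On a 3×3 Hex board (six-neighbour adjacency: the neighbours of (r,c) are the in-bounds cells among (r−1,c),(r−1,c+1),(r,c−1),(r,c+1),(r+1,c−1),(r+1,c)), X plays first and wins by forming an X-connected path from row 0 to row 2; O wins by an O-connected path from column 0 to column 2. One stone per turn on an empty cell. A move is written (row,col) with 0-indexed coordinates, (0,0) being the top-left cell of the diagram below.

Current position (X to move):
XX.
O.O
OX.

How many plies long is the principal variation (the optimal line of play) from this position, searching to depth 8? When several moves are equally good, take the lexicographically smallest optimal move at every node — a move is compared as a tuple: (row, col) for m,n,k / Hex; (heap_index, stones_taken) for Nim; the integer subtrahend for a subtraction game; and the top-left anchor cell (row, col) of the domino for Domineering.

PV length from [XX./O.O/OX.]: 1 ply

ply 1, X at XX./O.O/OX. | (0,2)=-1→XXX/O.O/OX.; (1,1)=+1→XX./OXO/OX.*; (2,2)=-1→XX./O.O/OXX
ply 2: XX./OXO/OX. is terminal -1 (O); from XX./O.O/OX. depth 8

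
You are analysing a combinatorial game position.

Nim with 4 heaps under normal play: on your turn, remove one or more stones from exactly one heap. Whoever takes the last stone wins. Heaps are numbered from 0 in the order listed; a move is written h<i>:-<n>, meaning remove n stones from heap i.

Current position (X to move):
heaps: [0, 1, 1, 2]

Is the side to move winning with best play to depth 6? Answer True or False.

X winning at [(0,1,1,2)]: True

[(0,1,1,2)] X move#1: h1:-1:-1/(0,0,1,2), h2:-1:-1/(0,1,0,2), h3:-1:-1/(0,1,1,1), h3:-2:+1/(0,1,1,0)*
[(0,1,1,0)] O move#2: h1:-1:-1/(0,0,1,0)*, h2:-1:-1/(0,1,0,0)
[(0,0,1,0)] X move#3: h2:-1:+1/(0,0,0,0)*
[(0,0,0,0)] end (terminal -1, O#4); searched (0,1,1,2) to 6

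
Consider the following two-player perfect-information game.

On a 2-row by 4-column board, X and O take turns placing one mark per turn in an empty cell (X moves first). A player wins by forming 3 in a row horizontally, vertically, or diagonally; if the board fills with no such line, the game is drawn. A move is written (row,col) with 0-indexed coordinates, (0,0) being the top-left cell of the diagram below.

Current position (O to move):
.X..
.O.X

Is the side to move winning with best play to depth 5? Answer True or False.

ply 1, O at .X../.O.X | (0,0)=+0→OX../.O.X*; (0,2)=+0→.XO./.O.X; (0,3)=+0→.X.O/.O.X; (1,0)=+0→.X../OO.X; (1,2)=+0→.X../.OOX
ply 2, X at OX../.O.X | (0,2)=+0→OXX./.O.X*; (0,3)=+0→OX.X/.O.X; (1,0)=+0→OX../XO.X; (1,2)=+0→OX../.OXX
ply 3, O at OXX./.O.X | (0,3)=+0→OXXO/.O.X*; (1,0)=-1→OXX./OO.X; (1,2)=-1→OXX./.OOX
ply 4, X at OXXO/.O.X | (1,0)=+0→OXXO/XO.X*; (1,2)=+0→OXXO/.OXX
ply 5, O at OXXO/XO.X | (1,2)=+0→OXXO/XOOX*
ply 6: OXXO/XOOX is terminal +0 (X); from .X../.O.X depth 5

O winning at [.X../.O.X]: False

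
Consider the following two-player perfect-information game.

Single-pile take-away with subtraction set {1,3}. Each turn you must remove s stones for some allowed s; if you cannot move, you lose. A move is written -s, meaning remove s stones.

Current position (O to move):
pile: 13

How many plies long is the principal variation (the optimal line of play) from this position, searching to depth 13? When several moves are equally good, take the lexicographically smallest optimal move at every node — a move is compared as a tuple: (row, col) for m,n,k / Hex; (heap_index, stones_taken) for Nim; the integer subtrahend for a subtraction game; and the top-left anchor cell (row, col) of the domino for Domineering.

PV length from [13]: 13 plies

[13] O move#1: -1:+1/12*, -3:+1/10
[12] X move#2: -1:-1/11*, -3:-1/9
[11] O move#3: -1:+1/10*, -3:+1/8
[10] X move#4: -1:-1/9*, -3:-1/7
[9] O move#5: -1:+1/8*, -3:+1/6
[8] X move#6: -1:-1/7*, -3:-1/5
[7] O move#7: -1:+1/6*, -3:+1/4
[6] X move#8: -1:-1/5*, -3:-1/3
[5] O move#9: -1:+1/4*, -3:+1/2
[4] X move#10: -1:-1/3*, -3:-1/1
[3] O move#11: -1:+1/2*, -3:+1/0
[2] X move#12: -1:-1/1*
[1] O move#13: -1:+1/0*
[0] end (terminal -1, X#14); searched 13 to 13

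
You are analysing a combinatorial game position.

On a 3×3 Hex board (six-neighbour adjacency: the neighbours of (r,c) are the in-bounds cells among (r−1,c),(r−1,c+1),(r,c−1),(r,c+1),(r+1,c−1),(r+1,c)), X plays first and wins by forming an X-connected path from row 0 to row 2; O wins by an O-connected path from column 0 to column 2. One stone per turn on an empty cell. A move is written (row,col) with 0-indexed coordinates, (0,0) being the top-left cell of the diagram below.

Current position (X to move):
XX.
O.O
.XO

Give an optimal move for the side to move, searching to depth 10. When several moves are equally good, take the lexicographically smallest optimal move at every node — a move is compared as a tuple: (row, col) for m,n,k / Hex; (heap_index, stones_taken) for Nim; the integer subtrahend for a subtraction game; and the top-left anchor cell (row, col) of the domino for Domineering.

X's best at [XX./O.O/.XO]: (1,1)

p1 X@[XX./O.O/.XO]: (0,2)[XXX/O.O/.XO]-1 (1,1)[XX./OXO/.XO]+1* (2,0)[XX./O.O/XXO]-1
p2 O@[XX./OXO/.XO] terminal -1; root [XX./O.O/.XO] d10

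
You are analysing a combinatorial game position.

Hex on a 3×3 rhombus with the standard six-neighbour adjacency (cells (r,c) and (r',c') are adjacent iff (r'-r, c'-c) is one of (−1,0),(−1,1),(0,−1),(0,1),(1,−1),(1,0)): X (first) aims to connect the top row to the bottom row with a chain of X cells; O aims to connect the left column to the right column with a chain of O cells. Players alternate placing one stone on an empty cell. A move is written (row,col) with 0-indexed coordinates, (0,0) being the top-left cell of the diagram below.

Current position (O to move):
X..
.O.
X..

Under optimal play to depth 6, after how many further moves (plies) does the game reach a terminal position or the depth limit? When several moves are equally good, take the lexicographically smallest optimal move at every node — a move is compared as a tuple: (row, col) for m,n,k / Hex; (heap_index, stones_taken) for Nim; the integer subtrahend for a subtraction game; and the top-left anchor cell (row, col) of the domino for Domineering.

PV length from [X../.O./X..]: 3 plies

ply 1, O at X../.O./X.. | (0,1)=-1→XO./.O./X..; (0,2)=-1→X.O/.O./X..; (1,0)=+1→X../OO./X..*; (1,2)=-1→X../.OO/X..; (2,1)=-1→X../.O./XO.; (2,2)=-1→X../.O./X.O
ply 2, X at X../OO./X.. | (0,1)=-1→XX./OO./X..*; (0,2)=-1→X.X/OO./X..; (1,2)=-1→X../OOX/X..; (2,1)=-1→X../OO./XX.; (2,2)=-1→X../OO./X.X
ply 3, O at XX./OO./X.. | (0,2)=+1→XXO/OO./X..*; (1,2)=+1→XX./OOO/X..; (2,1)=+1→XX./OO./XO.; (2,2)=+1→XX./OO./X.O
ply 4: XXO/OO./X.. is terminal -1 (X); from X../.O./X.. depth 6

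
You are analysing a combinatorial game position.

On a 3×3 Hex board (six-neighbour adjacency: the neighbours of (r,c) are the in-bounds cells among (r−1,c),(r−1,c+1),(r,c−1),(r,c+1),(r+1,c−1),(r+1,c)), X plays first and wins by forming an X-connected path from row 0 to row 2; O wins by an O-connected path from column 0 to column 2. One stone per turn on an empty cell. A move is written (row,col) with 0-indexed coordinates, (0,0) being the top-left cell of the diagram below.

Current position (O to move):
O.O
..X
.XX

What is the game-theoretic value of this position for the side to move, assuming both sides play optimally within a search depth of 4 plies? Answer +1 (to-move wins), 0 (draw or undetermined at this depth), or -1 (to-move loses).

ply 1, O at O.O/..X/.XX | (0,1)=+1→OOO/..X/.XX*; (1,0)=+1→O.O/O.X/.XX; (1,1)=+1→O.O/.OX/.XX; (2,0)=+1→O.O/..X/OXX
ply 2: OOO/..X/.XX is terminal -1 (X); from O.O/..X/.XX depth 4

value(O.O/..X/.XX, O) = +1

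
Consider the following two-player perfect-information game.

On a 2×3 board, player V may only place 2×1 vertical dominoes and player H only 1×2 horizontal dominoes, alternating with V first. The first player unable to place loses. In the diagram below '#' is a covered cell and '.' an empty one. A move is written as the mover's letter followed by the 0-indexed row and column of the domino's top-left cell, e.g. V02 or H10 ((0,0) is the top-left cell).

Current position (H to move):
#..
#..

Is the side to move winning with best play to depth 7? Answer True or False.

H winning at [#../#..]: True

[#../#..] H move#1: H01:+1/###/#..*, H11:+1/#../###
[###/#..] end (terminal -1, V#2); searched #../#.. to 7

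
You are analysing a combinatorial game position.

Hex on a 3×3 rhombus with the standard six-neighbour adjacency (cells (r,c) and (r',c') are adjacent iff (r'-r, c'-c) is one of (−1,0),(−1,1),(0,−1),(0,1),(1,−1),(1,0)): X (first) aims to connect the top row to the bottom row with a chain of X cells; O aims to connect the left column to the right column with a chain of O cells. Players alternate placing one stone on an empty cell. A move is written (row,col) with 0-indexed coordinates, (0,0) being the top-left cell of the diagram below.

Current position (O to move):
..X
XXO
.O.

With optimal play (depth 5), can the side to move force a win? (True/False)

[..X/XXO/.O.] O move#1: (0,0):-1/O.X/XXO/.O., (0,1):-1/.OX/XXO/.O., (2,0):+1/..X/XXO/OO.*, (2,2):-1/..X/XXO/.OO
[..X/XXO/OO.] end (terminal -1, X#2); searched ..X/XXO/.O. to 5

O winning at [..X/XXO/.O.]: True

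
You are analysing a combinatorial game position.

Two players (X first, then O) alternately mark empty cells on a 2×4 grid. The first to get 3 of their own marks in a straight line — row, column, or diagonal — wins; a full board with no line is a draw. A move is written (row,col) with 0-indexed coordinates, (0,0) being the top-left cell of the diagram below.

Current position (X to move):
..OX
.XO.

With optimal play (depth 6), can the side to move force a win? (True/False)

[..OX/.XO.] X move#1: (0,0):+0/X.OX/.XO.*, (0,1):+0/.XOX/.XO., (1,0):+0/..OX/XXO., (1,3):+0/..OX/.XOX
[X.OX/.XO.] O move#2: (0,1):+0/XOOX/.XO.*, (1,0):+0/X.OX/OXO., (1,3):+0/X.OX/.XOO
[XOOX/.XO.] X move#3: (1,0):+0/XOOX/XXO.*, (1,3):+0/XOOX/.XOX
[XOOX/XXO.] O move#4: (1,3):+0/XOOX/XXOO*
[XOOX/XXOO] end (terminal +0, X#5); searched ..OX/.XO. to 6

X winning at [..OX/.XO.]: False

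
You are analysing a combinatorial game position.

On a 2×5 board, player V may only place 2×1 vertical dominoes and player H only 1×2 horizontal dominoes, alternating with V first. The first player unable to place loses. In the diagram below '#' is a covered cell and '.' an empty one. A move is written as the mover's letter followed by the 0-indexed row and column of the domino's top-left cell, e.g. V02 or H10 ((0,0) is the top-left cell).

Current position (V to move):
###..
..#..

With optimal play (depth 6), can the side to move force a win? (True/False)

p1 V@[###../..#..]: V03[####./..##.]+1* V04[###.#/..#.#]+1
p2 H@[####./..##.]: H10[####./####.]-1*
p3 V@[####./####.]: V04[#####/#####]+1*
p4 H@[#####/#####] terminal -1; root [###../..#..] d6

V winning at [###../..#..]: True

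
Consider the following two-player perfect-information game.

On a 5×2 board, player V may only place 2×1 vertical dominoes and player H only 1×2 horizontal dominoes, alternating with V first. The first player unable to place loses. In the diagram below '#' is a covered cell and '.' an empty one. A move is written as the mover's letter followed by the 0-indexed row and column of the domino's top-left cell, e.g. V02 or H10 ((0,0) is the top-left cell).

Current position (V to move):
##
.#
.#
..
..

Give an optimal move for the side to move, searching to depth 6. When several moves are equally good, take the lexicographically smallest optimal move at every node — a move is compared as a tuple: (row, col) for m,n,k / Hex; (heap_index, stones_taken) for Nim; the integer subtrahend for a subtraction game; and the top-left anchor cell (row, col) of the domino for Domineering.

p1 V@[##/.#/.#/../..]: V10[##/##/##/../..]-1 V20[##/.#/##/#./..]-1 V30[##/.#/.#/#./#.]+1* V31[##/.#/.#/.#/.#]+1
p2 H@[##/.#/.#/#./#.] terminal -1; root [##/.#/.#/../..] d6

V's best at [##/.#/.#/../..]: V30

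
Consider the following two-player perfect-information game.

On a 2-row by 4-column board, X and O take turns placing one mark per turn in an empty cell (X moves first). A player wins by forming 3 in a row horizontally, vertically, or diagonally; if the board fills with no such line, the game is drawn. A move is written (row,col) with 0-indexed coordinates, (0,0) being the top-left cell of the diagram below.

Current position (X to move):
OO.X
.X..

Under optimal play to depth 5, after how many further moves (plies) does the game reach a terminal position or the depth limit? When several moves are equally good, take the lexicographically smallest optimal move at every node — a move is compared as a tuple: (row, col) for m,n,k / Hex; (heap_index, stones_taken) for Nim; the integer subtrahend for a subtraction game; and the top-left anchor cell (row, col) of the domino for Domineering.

[OO.X/.X..] X move#1: (0,2):+0/OOXX/.X..*, (1,0):-1/OO.X/XX.., (1,2):-1/OO.X/.XX., (1,3):-1/OO.X/.X.X
[OOXX/.X..] O move#2: (1,0):+0/OOXX/OX..*, (1,2):+0/OOXX/.XO., (1,3):+0/OOXX/.X.O
[OOXX/OX..] X move#3: (1,2):+0/OOXX/OXX.*, (1,3):+0/OOXX/OX.X
[OOXX/OXX.] O move#4: (1,3):+0/OOXX/OXXO*
[OOXX/OXXO] end (terminal +0, X#5); searched OO.X/.X.. to 5

PV length from [OO.X/.X..]: 4 plies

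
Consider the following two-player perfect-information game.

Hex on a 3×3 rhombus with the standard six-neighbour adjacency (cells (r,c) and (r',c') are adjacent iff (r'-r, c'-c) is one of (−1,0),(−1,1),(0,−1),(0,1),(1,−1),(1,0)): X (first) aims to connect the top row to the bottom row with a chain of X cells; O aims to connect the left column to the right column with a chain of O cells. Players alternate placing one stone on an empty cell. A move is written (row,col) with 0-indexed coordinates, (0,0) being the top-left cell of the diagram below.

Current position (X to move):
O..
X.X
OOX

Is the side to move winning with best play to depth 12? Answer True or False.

ply 1, X at O../X.X/OOX | (0,1)=+1→OX./X.X/OOX*; (0,2)=+1→O.X/X.X/OOX; (1,1)=+1→O../XXX/OOX
ply 2, O at OX./X.X/OOX | (0,2)=-1→OXO/X.X/OOX*; (1,1)=-1→OX./XOX/OOX
ply 3, X at OXO/X.X/OOX | (1,1)=+1→OXO/XXX/OOX*
ply 4: OXO/XXX/OOX is terminal -1 (O); from O../X.X/OOX depth 12

X winning at [O../X.X/OOX]: True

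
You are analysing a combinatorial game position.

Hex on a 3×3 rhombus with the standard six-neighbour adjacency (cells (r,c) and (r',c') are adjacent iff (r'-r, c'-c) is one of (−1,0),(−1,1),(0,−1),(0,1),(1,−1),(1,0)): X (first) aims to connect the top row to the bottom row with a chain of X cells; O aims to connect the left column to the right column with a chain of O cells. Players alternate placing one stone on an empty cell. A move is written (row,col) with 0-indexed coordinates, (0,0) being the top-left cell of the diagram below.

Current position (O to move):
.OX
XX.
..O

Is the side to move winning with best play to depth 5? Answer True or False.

O winning at [.OX/XX./..O]: False

p1 O@[.OX/XX./..O]: (0,0)[OOX/XX./..O]-1* (1,2)[.OX/XXO/..O]-1 (2,0)[.OX/XX./O.O]-1 (2,1)[.OX/XX./.OO]-1
p2 X@[OOX/XX./..O]: (1,2)[OOX/XXX/..O]+1* (2,0)[OOX/XX./X.O]+1 (2,1)[OOX/XX./.XO]+1
p3 O@[OOX/XXX/..O]: (2,0)[OOX/XXX/O.O]-1* (2,1)[OOX/XXX/.OO]-1
p4 X@[OOX/XXX/O.O]: (2,1)[OOX/XXX/OXO]+1*
p5 O@[OOX/XXX/OXO] terminal -1; root [.OX/XX./..O] d5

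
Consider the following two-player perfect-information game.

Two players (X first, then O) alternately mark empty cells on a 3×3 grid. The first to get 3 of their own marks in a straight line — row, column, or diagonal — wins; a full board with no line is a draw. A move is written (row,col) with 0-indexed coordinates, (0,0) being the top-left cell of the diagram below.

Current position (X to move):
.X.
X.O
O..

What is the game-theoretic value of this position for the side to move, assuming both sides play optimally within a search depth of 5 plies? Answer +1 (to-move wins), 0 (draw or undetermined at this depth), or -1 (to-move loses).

[.X./X.O/O..] X move#1: (0,0):-1/XX./X.O/O.., (0,2):+0/.XX/X.O/O..*, (1,1):+0/.X./XXO/O.., (2,1):+0/.X./X.O/OX., (2,2):+0/.X./X.O/O.X
[.XX/X.O/O..] O move#2: (0,0):+0/OXX/X.O/O..*, (1,1):-1/.XX/XOO/O.., (2,1):-1/.XX/X.O/OO., (2,2):-1/.XX/X.O/O.O
[OXX/X.O/O..] X move#3: (1,1):+0/OXX/XXO/O..*, (2,1):+0/OXX/X.O/OX., (2,2):+0/OXX/X.O/O.X
[OXX/XXO/O..] O move#4: (2,1):+0/OXX/XXO/OO.*, (2,2):-1/OXX/XXO/O.O
[OXX/XXO/OO.] X move#5: (2,2):+0/OXX/XXO/OOX*
[OXX/XXO/OOX] end (terminal +0, O#6); searched .X./X.O/O.. to 5

value(.X./X.O/O.., X) = 0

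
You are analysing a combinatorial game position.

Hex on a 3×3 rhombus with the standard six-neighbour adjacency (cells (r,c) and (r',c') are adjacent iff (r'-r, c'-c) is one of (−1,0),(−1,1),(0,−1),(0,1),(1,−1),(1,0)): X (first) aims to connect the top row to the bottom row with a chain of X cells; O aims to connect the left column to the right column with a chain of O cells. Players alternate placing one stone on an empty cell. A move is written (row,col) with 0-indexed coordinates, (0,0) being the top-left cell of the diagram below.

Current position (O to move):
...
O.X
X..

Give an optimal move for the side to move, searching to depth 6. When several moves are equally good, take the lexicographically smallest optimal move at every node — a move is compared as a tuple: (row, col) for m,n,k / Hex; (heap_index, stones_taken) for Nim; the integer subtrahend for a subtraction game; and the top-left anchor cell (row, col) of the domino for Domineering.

O's best at [.../O.X/X..]: (0,2)

[.../O.X/X..] O move#1: (0,0):-1/O../O.X/X.., (0,1):-1/.O./O.X/X.., (0,2):+1/..O/O.X/X..*, (1,1):-1/.../OOX/X.., (2,1):-1/.../O.X/XO., (2,2):-1/.../O.X/X.O
[..O/O.X/X..] X move#2: (0,0):-1/X.O/O.X/X..*, (0,1):-1/.XO/O.X/X.., (1,1):-1/..O/OXX/X.., (2,1):-1/..O/O.X/XX., (2,2):-1/..O/O.X/X.X
[X.O/O.X/X..] O move#3: (0,1):+1/XOO/O.X/X..*, (1,1):+1/X.O/OOX/X.., (2,1):+1/X.O/O.X/XO., (2,2):+1/X.O/O.X/X.O
[XOO/O.X/X..] end (terminal -1, X#4); searched .../O.X/X.. to 6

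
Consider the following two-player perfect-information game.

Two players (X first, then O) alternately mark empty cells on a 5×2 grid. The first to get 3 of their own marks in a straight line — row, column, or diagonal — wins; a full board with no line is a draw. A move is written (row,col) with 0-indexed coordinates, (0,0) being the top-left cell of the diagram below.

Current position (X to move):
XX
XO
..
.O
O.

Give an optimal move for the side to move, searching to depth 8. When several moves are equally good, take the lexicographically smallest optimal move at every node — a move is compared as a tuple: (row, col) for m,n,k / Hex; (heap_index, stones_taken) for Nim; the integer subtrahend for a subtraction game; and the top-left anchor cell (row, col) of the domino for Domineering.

X's best at [XX/XO/../.O/O.]: (2,0)

p1 X@[XX/XO/../.O/O.]: (2,0)[XX/XO/X./.O/O.]+1* (2,1)[XX/XO/.X/.O/O.]+0 (3,0)[XX/XO/../XO/O.]-1 (4,1)[XX/XO/../.O/OX]-1
p2 O@[XX/XO/X./.O/O.] terminal -1; root [XX/XO/../.O/O.] d8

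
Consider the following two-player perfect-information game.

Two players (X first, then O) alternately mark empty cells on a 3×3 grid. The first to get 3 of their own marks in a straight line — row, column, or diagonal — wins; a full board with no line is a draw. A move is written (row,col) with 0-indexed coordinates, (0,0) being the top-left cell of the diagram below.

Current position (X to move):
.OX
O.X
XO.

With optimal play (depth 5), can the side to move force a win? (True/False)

p1 X@[.OX/O.X/XO.]: (0,0)[XOX/O.X/XO.]-1 (1,1)[.OX/OXX/XO.]+1* (2,2)[.OX/O.X/XOX]+1
p2 O@[.OX/OXX/XO.] terminal -1; root [.OX/O.X/XO.] d5

X winning at [.OX/O.X/XO.]: True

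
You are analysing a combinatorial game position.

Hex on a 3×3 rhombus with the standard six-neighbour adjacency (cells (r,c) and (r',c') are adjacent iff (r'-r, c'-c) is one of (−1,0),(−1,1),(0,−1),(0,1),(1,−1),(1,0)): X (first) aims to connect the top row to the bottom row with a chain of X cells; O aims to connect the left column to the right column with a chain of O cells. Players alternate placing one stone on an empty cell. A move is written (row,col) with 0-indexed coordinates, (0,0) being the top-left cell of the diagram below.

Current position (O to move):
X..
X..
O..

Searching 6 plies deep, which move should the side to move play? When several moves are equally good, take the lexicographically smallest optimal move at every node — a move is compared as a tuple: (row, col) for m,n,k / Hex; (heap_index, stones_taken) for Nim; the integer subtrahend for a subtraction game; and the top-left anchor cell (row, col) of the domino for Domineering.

O's best at [X../X../O..]: (0,2)

ply 1, O at X../X../O.. | (0,1)=-1→XO./X../O..; (0,2)=+1→X.O/X../O..*; (1,1)=+1→X../XO./O..; (1,2)=+1→X../X.O/O..; (2,1)=+1→X../X../OO.; (2,2)=+1→X../X../O.O
ply 2, X at X.O/X../O.. | (0,1)=-1→XXO/X../O..*; (1,1)=-1→X.O/XX./O..; (1,2)=-1→X.O/X.X/O..; (2,1)=-1→X.O/X../OX.; (2,2)=-1→X.O/X../O.X
ply 3, O at XXO/X../O.. | (1,1)=+1→XXO/XO./O..*; (1,2)=+1→XXO/X.O/O..; (2,1)=+1→XXO/X../OO.; (2,2)=+1→XXO/X../O.O
ply 4: XXO/XO./O.. is terminal -1 (X); from X../X../O.. depth 6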